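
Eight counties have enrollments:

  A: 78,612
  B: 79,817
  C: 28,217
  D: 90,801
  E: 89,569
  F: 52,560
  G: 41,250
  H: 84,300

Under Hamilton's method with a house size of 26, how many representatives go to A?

4

The standard divisor is 545126/26 ≈ 20966.385.
Standard quotas: A 3.7494, B 3.8069, C 1.3458, D 4.3308, E 4.2720, F 2.5069, G 1.9674, H 4.0207.
Lower quotas: A 3, B 3, C 1, D 4, E 4, F 2, G 1, H 4 (sum 22, leaving 4 seats).
Remainders in descending order: G 0.9674, B 0.8069, A 0.7494, F 0.5069, C 0.3458, D 0.3308, E 0.2720, H 0.0207.
The surplus seats go to G, B, A, F.
A receives 4.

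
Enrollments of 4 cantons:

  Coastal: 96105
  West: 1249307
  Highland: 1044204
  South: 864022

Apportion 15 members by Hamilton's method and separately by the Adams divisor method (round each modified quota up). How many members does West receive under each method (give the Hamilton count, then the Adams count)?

Hamilton: Coastal 0, West 6, Highland 5, South 4.
Adams: Coastal 1, West 5, Highland 5, South 4.
West gets 6 under Hamilton and 5 under Adams.

6 and 5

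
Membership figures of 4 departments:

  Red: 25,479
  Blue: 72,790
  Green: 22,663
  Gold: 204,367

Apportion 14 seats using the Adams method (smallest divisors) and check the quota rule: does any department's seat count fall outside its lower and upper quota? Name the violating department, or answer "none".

Standard quotas: Red 1.097, Blue 3.133, Green 0.975, Gold 8.795.
Adams allocation: Red 1, Blue 3, Green 1, Gold 9.
Every allocation lies between the lower and upper quota.

none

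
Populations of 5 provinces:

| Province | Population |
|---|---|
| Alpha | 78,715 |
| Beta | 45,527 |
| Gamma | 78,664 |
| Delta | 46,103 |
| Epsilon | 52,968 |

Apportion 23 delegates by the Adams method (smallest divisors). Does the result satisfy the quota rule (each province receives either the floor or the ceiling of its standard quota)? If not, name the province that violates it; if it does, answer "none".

none

Standard quotas: Alpha 5.995, Beta 3.468, Gamma 5.991, Delta 3.511, Epsilon 4.034.
Adams allocation: Alpha 6, Beta 3, Gamma 6, Delta 4, Epsilon 4.
Every allocation lies between the lower and upper quota.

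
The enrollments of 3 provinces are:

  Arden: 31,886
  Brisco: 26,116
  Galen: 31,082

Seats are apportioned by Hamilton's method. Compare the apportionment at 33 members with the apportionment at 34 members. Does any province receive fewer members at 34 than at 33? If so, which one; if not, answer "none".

At 33 seats: Arden 12, Brisco 10, Galen 11.
At 34 seats: Arden 12, Brisco 10, Galen 12.
No province's allocation decreased.

none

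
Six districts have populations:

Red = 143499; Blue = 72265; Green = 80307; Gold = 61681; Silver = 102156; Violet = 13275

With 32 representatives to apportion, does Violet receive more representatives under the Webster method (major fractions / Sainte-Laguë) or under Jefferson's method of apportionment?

Webster: Red 10, Blue 5, Green 5, Gold 4, Silver 7, Violet 1.
Jefferson: Red 10, Blue 5, Green 6, Gold 4, Silver 7, Violet 0.
Violet gets 1 under Webster and 0 under Jefferson.

Webster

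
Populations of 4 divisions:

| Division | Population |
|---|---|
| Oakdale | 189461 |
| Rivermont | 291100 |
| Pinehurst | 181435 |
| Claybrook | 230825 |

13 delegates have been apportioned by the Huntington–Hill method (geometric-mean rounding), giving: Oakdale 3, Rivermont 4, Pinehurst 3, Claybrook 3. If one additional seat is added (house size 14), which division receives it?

Priority for the next seat is population ÷ (√(s·(s+1))).
Priorities: Oakdale 54692.680, Rivermont 65091.939, Pinehurst 52375.773, Claybrook 66633.438.
Highest priority: Claybrook.

Claybrook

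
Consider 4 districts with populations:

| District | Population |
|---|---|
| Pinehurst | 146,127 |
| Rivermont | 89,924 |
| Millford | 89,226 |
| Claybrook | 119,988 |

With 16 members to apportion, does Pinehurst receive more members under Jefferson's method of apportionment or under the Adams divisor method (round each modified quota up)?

Jefferson: Pinehurst 6, Rivermont 3, Millford 3, Claybrook 4.
Adams: Pinehurst 5, Rivermont 3, Millford 3, Claybrook 5.
Pinehurst gets 6 under Jefferson and 5 under Adams.

Jefferson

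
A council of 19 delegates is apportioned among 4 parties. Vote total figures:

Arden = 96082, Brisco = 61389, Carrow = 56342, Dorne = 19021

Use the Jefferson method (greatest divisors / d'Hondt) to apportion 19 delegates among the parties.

Arden 8, Brisco 5, Carrow 5, Dorne 1

Standard divisor 232834/19 ≈ 12254.421; standard quotas: Arden 7.841, Brisco 5.010, Carrow 4.598, Dorne 1.552.
Rounding down gives 7, 5, 4, 1 = 17 seats, so the divisor must be adjusted.
With modified divisor 11000: modified quotas Arden 8.735, Brisco 5.581, Carrow 5.122, Dorne 1.729.
Rounding down: Arden 8, Brisco 5, Carrow 5, Dorne 1 (total 19).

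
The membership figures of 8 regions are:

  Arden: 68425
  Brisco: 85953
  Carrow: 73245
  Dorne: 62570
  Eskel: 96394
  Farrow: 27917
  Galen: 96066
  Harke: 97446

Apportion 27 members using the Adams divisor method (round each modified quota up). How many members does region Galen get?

4

Standard divisor 608016/27 ≈ 22519.111; standard quotas: Arden 3.039, Brisco 3.817, Carrow 3.253, Dorne 2.779, Eskel 4.281, Farrow 1.240, Galen 4.266, Harke 4.327.
Rounding up gives 4, 4, 4, 3, 5, 2, 5, 5 = 32 seats, so the divisor must be adjusted.
With modified divisor 26200: modified quotas Arden 2.612, Brisco 3.281, Carrow 2.796, Dorne 2.388, Eskel 3.679, Farrow 1.066, Galen 3.667, Harke 3.719.
Rounding up: Arden 3, Brisco 4, Carrow 3, Dorne 3, Eskel 4, Farrow 2, Galen 4, Harke 4 (total 27).
Galen receives 4.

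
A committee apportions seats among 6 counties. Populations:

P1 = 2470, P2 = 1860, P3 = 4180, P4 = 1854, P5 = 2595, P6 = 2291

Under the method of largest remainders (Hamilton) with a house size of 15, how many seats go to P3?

Total 15250; standard divisor 15250/15 ≈ 1016.667.
Standard quotas: P1 2.430, P2 1.830, P3 4.111, P4 1.824, P5 2.552, P6 2.253.
Lower quotas: P1 2, P2 1, P3 4, P4 1, P5 2, P6 2 (sum 12, leaving 3 seats).
Remainders in descending order: P2 0.830, P4 0.824, P5 0.552, P1 0.430, P6 0.253, P3 0.111.
Largest remainders: P2, P4, P5 receive the extra seats.
P3 receives 4.

4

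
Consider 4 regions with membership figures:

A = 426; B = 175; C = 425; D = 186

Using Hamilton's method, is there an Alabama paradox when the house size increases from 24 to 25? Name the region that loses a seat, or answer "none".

At 24 seats: A 8, B 4, C 8, D 4.
At 25 seats: A 9, B 3, C 9, D 4.
B drops from 4 to 3.

B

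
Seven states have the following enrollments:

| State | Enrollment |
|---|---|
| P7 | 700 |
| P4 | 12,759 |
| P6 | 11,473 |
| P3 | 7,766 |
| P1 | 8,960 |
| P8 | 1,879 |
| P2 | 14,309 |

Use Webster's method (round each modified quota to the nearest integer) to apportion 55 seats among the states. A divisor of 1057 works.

With modified divisor 1057: modified quotas P7 0.662, P4 12.071, P6 10.854, P3 7.347, P1 8.477, P8 1.778, P2 13.537.
Rounding to the nearest integer: P7 1, P4 12, P6 11, P3 7, P1 8, P8 2, P2 14 (total 55).

P7: 1; P4: 12; P6: 11; P3: 7; P1: 8; P8: 2; P2: 14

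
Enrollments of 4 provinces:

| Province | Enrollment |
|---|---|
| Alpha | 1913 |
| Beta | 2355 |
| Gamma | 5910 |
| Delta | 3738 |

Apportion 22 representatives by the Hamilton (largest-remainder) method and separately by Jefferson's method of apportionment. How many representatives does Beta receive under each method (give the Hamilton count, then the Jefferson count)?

4 and 3

Hamilton: Alpha 3, Beta 4, Gamma 9, Delta 6.
Jefferson: Alpha 3, Beta 3, Gamma 10, Delta 6.
Beta gets 4 under Hamilton and 3 under Jefferson.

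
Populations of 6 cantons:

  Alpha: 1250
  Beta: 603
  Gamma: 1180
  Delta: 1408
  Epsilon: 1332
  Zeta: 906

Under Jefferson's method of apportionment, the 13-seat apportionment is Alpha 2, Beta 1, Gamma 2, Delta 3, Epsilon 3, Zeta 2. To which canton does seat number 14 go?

Priority for the next seat is population ÷ (current seats + 1).
Priorities: Alpha 416.667, Beta 301.500, Gamma 393.333, Delta 352.000, Epsilon 333.000, Zeta 302.000.
Highest priority: Alpha.

Alpha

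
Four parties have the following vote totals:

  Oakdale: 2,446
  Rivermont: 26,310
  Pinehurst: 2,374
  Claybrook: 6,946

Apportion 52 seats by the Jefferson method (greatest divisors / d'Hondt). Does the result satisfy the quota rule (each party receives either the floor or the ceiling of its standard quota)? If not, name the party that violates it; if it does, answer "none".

Rivermont

Standard quotas: Oakdale 3.340, Rivermont 35.931, Pinehurst 3.242, Claybrook 9.486.
Jefferson allocation: Oakdale 3, Rivermont 37, Pinehurst 3, Claybrook 9.
Rivermont has quota 35.931 (lower 35, upper 36) but receives 37 — outside the quota interval.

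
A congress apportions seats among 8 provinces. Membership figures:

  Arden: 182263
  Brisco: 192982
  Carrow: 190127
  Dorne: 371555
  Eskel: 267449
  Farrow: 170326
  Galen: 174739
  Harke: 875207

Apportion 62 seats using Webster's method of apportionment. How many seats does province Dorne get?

Standard divisor 2424648/62 ≈ 39107.226; standard quotas: Arden 4.661, Brisco 4.935, Carrow 4.862, Dorne 9.501, Eskel 6.839, Farrow 4.355, Galen 4.468, Harke 22.380.
Rounding to the nearest integer gives Arden 5, Brisco 5, Carrow 5, Dorne 10, Eskel 7, Farrow 4, Galen 4, Harke 22 — total 62, matching the house size, so no adjustment is needed.
Dorne receives 10.

10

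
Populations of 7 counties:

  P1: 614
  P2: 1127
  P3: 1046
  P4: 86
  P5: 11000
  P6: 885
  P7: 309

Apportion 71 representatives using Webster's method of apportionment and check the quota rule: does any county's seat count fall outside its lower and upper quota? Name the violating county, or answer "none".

P5

Standard quotas: P1 2.893, P2 5.311, P3 4.929, P4 0.405, P5 51.835, P6 4.170, P7 1.456.
Webster allocation: P1 3, P2 5, P3 5, P4 0, P5 53, P6 4, P7 1.
P5 has quota 51.835 (lower 51, upper 52) but receives 53 — outside the quota interval.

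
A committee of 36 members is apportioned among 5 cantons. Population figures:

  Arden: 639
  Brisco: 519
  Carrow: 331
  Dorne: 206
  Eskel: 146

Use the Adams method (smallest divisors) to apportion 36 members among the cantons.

Standard divisor 1841/36 ≈ 51.139; standard quotas: Arden 12.495, Brisco 10.149, Carrow 6.473, Dorne 4.028, Eskel 2.855.
Rounding up gives 13, 11, 7, 5, 3 = 39 seats, so the divisor must be adjusted.
With modified divisor 54: modified quotas Arden 11.833, Brisco 9.611, Carrow 6.130, Dorne 3.815, Eskel 2.704.
Rounding up: Arden 12, Brisco 10, Carrow 7, Dorne 4, Eskel 3 (total 36).

Arden: 12, Brisco: 10, Carrow: 7, Dorne: 4, Eskel: 3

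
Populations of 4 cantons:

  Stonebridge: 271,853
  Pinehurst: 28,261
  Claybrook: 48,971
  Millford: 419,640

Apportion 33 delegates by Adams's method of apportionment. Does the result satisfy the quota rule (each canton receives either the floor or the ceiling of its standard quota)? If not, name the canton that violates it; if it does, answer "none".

Millford

Standard quotas: Stonebridge 11.670, Pinehurst 1.213, Claybrook 2.102, Millford 18.014.
Adams allocation: Stonebridge 12, Pinehurst 2, Claybrook 2, Millford 17.
Millford has quota 18.014 (lower 18, upper 19) but receives 17 — outside the quota interval.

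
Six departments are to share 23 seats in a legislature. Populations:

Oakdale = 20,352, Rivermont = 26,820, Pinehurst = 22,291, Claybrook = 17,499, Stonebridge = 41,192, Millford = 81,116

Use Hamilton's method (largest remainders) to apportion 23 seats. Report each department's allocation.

Oakdale 2, Rivermont 3, Pinehurst 2, Claybrook 2, Stonebridge 5, Millford 9

The standard divisor is 209270/23 ≈ 9098.696.
Standard quotas: Oakdale 2.2368, Rivermont 2.9477, Pinehurst 2.4499, Claybrook 1.9232, Stonebridge 4.5272, Millford 8.9151.
Lower quotas: Oakdale 2, Rivermont 2, Pinehurst 2, Claybrook 1, Stonebridge 4, Millford 8 (sum 19, leaving 4 seats).
Remainders in descending order: Rivermont 0.9477, Claybrook 0.9232, Millford 0.9151, Stonebridge 0.5272, Pinehurst 0.4499, Oakdale 0.2368.
The surplus seats go to Rivermont, Claybrook, Millford, Stonebridge.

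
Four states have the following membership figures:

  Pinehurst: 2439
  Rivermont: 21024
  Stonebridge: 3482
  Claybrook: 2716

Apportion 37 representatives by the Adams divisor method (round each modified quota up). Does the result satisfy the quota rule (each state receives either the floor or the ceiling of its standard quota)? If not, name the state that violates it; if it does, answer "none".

Rivermont

Standard quotas: Pinehurst 3.042, Rivermont 26.226, Stonebridge 4.344, Claybrook 3.388.
Adams allocation: Pinehurst 3, Rivermont 25, Stonebridge 5, Claybrook 4.
Rivermont has quota 26.226 (lower 26, upper 27) but receives 25 — outside the quota interval.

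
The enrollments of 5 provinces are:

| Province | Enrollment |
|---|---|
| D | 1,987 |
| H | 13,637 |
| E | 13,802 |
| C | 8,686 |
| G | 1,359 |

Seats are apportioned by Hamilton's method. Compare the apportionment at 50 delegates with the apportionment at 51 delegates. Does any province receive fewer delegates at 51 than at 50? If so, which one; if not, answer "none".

D

At 50 seats: D 3, H 17, E 17, C 11, G 2.
At 51 seats: D 2, H 18, E 18, C 11, G 2.
D drops from 3 to 2.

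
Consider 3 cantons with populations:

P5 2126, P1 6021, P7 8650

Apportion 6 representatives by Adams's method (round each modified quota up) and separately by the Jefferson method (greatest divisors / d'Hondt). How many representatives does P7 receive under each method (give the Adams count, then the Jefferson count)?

3 and 4

Adams: P5 1, P1 2, P7 3.
Jefferson: P5 0, P1 2, P7 4.
P7 gets 3 under Adams and 4 under Jefferson.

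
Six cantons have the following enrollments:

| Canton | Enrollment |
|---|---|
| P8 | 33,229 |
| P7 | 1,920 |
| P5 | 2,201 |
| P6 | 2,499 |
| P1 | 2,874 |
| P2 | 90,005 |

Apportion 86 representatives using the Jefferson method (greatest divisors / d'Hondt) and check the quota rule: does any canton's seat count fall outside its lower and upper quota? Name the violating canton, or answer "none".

Standard quotas: P8 21.530, P7 1.244, P5 1.426, P6 1.619, P1 1.862, P2 58.318.
Jefferson allocation: P8 22, P7 1, P5 1, P6 1, P1 1, P2 60.
P2 has quota 58.318 (lower 58, upper 59) but receives 60 — outside the quota interval.

P2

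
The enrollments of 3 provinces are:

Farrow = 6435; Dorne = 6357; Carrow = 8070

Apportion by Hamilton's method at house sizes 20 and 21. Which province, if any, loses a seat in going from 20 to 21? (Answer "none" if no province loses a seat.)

At 20 seats: Farrow 6, Dorne 6, Carrow 8.
At 21 seats: Farrow 7, Dorne 6, Carrow 8.
No province's allocation decreased.

none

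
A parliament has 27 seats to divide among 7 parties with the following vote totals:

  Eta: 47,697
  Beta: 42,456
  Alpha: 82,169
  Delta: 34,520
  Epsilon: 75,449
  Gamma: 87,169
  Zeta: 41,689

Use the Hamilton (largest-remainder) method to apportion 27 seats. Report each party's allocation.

Eta 3; Beta 3; Alpha 5; Delta 2; Epsilon 5; Gamma 6; Zeta 3

Total 411149; standard divisor 411149/27 ≈ 15227.741.
Standard quotas: Eta 3.1322, Beta 2.7881, Alpha 5.3960, Delta 2.2669, Epsilon 4.9547, Gamma 5.7244, Zeta 2.7377.
Lower quotas: Eta 3, Beta 2, Alpha 5, Delta 2, Epsilon 4, Gamma 5, Zeta 2 (sum 23, leaving 4 seats).
Remainders in descending order: Epsilon 0.9547, Beta 0.7881, Zeta 0.7377, Gamma 0.7244, Alpha 0.3960, Delta 0.2669, Eta 0.1322.
The surplus seats go to Epsilon, Beta, Zeta, Gamma.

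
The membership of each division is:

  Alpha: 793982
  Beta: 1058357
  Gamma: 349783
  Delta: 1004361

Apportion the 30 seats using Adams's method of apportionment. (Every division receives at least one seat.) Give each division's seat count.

Standard divisor 3206483/30 ≈ 106882.767; standard quotas: Alpha 7.429, Beta 9.902, Gamma 3.273, Delta 9.397.
Rounding up gives 8, 10, 4, 10 = 32 seats, so the divisor must be adjusted.
With modified divisor 115000: modified quotas Alpha 6.904, Beta 9.203, Gamma 3.042, Delta 8.734.
Rounding up: Alpha 7, Beta 10, Gamma 4, Delta 9 (total 30).

Alpha 7, Beta 10, Gamma 4, Delta 9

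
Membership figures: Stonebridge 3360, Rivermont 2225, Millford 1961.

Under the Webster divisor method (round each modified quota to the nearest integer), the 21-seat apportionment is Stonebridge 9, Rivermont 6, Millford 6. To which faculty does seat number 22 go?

Stonebridge

Priority for the next seat is population ÷ (current seats + 0.5).
Priorities: Stonebridge 353.684, Rivermont 342.308, Millford 301.692.
Highest priority: Stonebridge.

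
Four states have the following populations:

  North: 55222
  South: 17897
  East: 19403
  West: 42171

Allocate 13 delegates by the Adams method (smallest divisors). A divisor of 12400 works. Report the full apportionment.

North 5, South 2, East 2, West 4

With modified divisor 12400: modified quotas North 4.453, South 1.443, East 1.565, West 3.401.
Rounding up: North 5, South 2, East 2, West 4 (total 13).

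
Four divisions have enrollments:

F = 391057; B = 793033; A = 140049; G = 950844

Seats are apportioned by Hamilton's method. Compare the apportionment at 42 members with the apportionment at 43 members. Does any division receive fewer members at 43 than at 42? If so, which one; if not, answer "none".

At 42 seats: F 7, B 15, A 3, G 17.
At 43 seats: F 7, B 15, A 3, G 18.
No division's allocation decreased.

none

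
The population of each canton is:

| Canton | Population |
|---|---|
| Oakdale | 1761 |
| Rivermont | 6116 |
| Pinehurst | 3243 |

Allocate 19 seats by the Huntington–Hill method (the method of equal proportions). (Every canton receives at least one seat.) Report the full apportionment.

Oakdale=3; Rivermont=10; Pinehurst=6

With divisor 588: modified quotas Oakdale 2.995, Rivermont 10.401, Pinehurst 5.515.
Geometric-mean thresholds: Oakdale √(2·3)=2.449, Rivermont √(10·11)=10.488, Pinehurst √(5·6)=5.477.
Each quota rounded against its threshold gives Oakdale 3, Rivermont 10, Pinehurst 6 (total 19).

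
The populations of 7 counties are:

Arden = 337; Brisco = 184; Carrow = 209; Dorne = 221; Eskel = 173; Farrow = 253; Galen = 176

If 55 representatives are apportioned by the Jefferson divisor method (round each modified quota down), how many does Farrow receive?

Standard divisor 1553/55 ≈ 28.236; standard quotas: Arden 11.935, Brisco 6.516, Carrow 7.402, Dorne 7.827, Eskel 6.127, Farrow 8.960, Galen 6.233.
Rounding down gives 11, 6, 7, 7, 6, 8, 6 = 51 seats, so the divisor must be adjusted.
With modified divisor 26.2: modified quotas Arden 12.863, Brisco 7.023, Carrow 7.977, Dorne 8.435, Eskel 6.603, Farrow 9.656, Galen 6.718.
Rounding down: Arden 12, Brisco 7, Carrow 7, Dorne 8, Eskel 6, Farrow 9, Galen 6 (total 55).
Farrow receives 9.

9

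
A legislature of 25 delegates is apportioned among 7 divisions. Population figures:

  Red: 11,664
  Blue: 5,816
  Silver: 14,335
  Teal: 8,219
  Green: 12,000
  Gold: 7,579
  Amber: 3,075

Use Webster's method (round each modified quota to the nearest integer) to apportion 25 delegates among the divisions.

Red 5; Blue 2; Silver 6; Teal 3; Green 5; Gold 3; Amber 1

Standard divisor 62688/25 ≈ 2507.52; standard quotas: Red 4.652, Blue 2.319, Silver 5.717, Teal 3.278, Green 4.786, Gold 3.023, Amber 1.226.
Rounding to the nearest integer gives Red 5, Blue 2, Silver 6, Teal 3, Green 5, Gold 3, Amber 1 — total 25, matching the house size, so no adjustment is needed.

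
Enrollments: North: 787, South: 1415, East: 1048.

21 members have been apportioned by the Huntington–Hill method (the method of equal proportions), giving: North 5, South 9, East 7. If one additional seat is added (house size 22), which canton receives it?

South

Priority for the next seat is population ÷ (√(s·(s+1))).
Priorities: North 143.686, South 149.154, East 140.045.
Highest priority: South.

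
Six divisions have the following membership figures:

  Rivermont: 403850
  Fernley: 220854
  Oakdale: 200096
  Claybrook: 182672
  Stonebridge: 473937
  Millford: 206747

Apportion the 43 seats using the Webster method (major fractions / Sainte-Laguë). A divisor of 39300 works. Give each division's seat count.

Rivermont 10; Fernley 6; Oakdale 5; Claybrook 5; Stonebridge 12; Millford 5

With modified divisor 39300: modified quotas Rivermont 10.276, Fernley 5.620, Oakdale 5.092, Claybrook 4.648, Stonebridge 12.059, Millford 5.261.
Rounding to the nearest integer: Rivermont 10, Fernley 6, Oakdale 5, Claybrook 5, Stonebridge 12, Millford 5 (total 43).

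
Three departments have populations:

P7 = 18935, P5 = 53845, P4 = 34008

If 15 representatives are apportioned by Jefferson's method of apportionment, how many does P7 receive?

Standard divisor 106788/15 ≈ 7119.2; standard quotas: P7 2.660, P5 7.563, P4 4.777.
Rounding down gives 2, 7, 4 = 13 seats, so the divisor must be adjusted.
With modified divisor 6500: modified quotas P7 2.913, P5 8.284, P4 5.232.
Rounding down: P7 2, P5 8, P4 5 (total 15).
P7 receives 2.

2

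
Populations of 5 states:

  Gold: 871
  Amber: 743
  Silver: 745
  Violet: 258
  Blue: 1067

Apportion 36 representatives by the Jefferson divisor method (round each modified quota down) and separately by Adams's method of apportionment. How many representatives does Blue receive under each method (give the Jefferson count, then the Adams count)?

11 and 10

Jefferson: Gold 9, Amber 7, Silver 7, Violet 2, Blue 11.
Adams: Gold 9, Amber 7, Silver 7, Violet 3, Blue 10.
Blue gets 11 under Jefferson and 10 under Adams.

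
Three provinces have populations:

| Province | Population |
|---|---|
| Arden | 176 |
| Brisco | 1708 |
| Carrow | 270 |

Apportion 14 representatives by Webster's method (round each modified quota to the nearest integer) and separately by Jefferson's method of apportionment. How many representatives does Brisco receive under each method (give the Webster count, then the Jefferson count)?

Webster: Arden 1, Brisco 11, Carrow 2.
Jefferson: Arden 1, Brisco 12, Carrow 1.
Brisco gets 11 under Webster and 12 under Jefferson.

11 and 12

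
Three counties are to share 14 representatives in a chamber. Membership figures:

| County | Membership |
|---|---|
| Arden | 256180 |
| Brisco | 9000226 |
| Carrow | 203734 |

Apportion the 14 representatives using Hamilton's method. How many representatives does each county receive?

Standard divisor: 9460140 ÷ 14 ≈ 675724.286.
Standard quotas: Arden 0.3791, Brisco 13.3194, Carrow 0.3015.
Lower quotas: Arden 0, Brisco 13, Carrow 0 (sum 13, leaving 1 seat).
Remainders in descending order: Arden 0.3791, Brisco 0.3194, Carrow 0.3015.
Largest remainder: Arden receives the extra seat.

Arden 1, Brisco 13, Carrow 0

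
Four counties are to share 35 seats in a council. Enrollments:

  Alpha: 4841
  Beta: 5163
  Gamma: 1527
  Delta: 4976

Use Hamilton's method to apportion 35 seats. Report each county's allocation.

Alpha 10, Beta 11, Gamma 3, Delta 11

Total 16507; standard divisor 16507/35 ≈ 471.629.
Standard quotas: Alpha 10.2644, Beta 10.9472, Gamma 3.2377, Delta 10.5507.
Lower quotas: Alpha 10, Beta 10, Gamma 3, Delta 10 (sum 33, leaving 2 seats).
Remainders in descending order: Beta 0.9472, Delta 0.5507, Alpha 0.2644, Gamma 0.2377.
The surplus seats go to Beta, Delta.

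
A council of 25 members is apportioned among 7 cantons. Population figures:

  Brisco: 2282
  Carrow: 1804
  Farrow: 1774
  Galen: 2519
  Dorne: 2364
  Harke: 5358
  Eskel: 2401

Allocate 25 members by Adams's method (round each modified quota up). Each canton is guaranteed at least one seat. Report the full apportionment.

Brisco=3, Carrow=3, Farrow=3, Galen=3, Dorne=3, Harke=7, Eskel=3

Standard divisor 18502/25 ≈ 740.08; standard quotas: Brisco 3.083, Carrow 2.438, Farrow 2.397, Galen 3.404, Dorne 3.194, Harke 7.240, Eskel 3.244.
Rounding up gives 4, 3, 3, 4, 4, 8, 4 = 30 seats, so the divisor must be adjusted.
With modified divisor 860: modified quotas Brisco 2.653, Carrow 2.098, Farrow 2.063, Galen 2.929, Dorne 2.749, Harke 6.230, Eskel 2.792.
Rounding up: Brisco 3, Carrow 3, Farrow 3, Galen 3, Dorne 3, Harke 7, Eskel 3 (total 25).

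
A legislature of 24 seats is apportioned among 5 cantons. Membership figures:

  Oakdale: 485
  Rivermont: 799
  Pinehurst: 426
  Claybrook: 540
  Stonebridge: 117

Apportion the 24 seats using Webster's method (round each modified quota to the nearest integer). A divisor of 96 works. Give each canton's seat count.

With modified divisor 96: modified quotas Oakdale 5.052, Rivermont 8.323, Pinehurst 4.438, Claybrook 5.625, Stonebridge 1.219.
Rounding to the nearest integer: Oakdale 5, Rivermont 8, Pinehurst 4, Claybrook 6, Stonebridge 1 (total 24).

Oakdale 5; Rivermont 8; Pinehurst 4; Claybrook 6; Stonebridge 1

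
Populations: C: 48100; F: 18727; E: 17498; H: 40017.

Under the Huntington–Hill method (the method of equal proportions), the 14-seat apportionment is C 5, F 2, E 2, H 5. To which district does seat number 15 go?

Priority for the next seat is population ÷ (√(s·(s+1))).
Priorities: C 8781.818, F 7645.266, E 7143.529, H 7306.071.
Highest priority: C.

C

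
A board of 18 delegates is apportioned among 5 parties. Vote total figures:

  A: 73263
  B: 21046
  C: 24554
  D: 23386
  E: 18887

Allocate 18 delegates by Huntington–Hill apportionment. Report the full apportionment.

A 8, B 2, C 3, D 3, E 2

With divisor 9091: modified quotas A 8.059, B 2.315, C 2.701, D 2.572, E 2.078.
Geometric-mean thresholds: A √(8·9)=8.485, B √(2·3)=2.449, C √(2·3)=2.449, D √(2·3)=2.449, E √(2·3)=2.449.
Each quota rounded against its threshold gives A 8, B 2, C 3, D 3, E 2 (total 18).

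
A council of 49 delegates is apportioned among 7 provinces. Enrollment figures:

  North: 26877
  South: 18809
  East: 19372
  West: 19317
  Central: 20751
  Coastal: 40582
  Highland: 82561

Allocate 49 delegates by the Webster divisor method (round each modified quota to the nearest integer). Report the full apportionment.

Standard divisor 228269/49 ≈ 4658.551; standard quotas: North 5.769, South 4.038, East 4.158, West 4.147, Central 4.454, Coastal 8.711, Highland 17.722.
Rounding to the nearest integer gives North 6, South 4, East 4, West 4, Central 4, Coastal 9, Highland 18 — total 49, matching the house size, so no adjustment is needed.

North 6; South 4; East 4; West 4; Central 4; Coastal 9; Highland 18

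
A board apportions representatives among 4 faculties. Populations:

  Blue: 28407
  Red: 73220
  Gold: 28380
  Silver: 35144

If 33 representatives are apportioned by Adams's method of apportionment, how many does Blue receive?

6

Standard divisor 165151/33 ≈ 5004.576; standard quotas: Blue 5.676, Red 14.631, Gold 5.671, Silver 7.022.
Rounding up gives 6, 15, 6, 8 = 35 seats, so the divisor must be adjusted.
With modified divisor 5400: modified quotas Blue 5.261, Red 13.559, Gold 5.256, Silver 6.508.
Rounding up: Blue 6, Red 14, Gold 6, Silver 7 (total 33).
Blue receives 6.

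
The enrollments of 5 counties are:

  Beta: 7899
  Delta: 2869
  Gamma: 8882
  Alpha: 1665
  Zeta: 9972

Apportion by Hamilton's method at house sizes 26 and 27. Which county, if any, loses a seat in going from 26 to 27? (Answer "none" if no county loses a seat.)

At 26 seats: Beta 7, Delta 3, Gamma 7, Alpha 1, Zeta 8.
At 27 seats: Beta 7, Delta 2, Gamma 8, Alpha 1, Zeta 9.
Delta drops from 3 to 2.

Delta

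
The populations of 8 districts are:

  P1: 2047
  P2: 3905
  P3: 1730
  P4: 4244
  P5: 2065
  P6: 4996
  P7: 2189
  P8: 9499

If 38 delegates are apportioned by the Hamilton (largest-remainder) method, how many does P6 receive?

Standard divisor: 30675 ÷ 38 ≈ 807.237.
Standard quotas: P1 2.5358, P2 4.8375, P3 2.1431, P4 5.2574, P5 2.5581, P6 6.1890, P7 2.7117, P8 11.7673.
Lower quotas: P1 2, P2 4, P3 2, P4 5, P5 2, P6 6, P7 2, P8 11 (sum 34, leaving 4 seats).
Remainders in descending order: P2 0.8375, P8 0.7673, P7 0.7117, P5 0.5581, P1 0.5358, P4 0.2574, P6 0.1890, P3 0.1431.
The surplus seats go to P2, P8, P7, P5.
P6 receives 6.

6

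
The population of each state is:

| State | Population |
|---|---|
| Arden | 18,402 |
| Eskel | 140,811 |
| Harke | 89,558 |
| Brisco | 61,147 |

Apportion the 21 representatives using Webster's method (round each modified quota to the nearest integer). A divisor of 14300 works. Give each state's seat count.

With modified divisor 14300: modified quotas Arden 1.287, Eskel 9.847, Harke 6.263, Brisco 4.276.
Rounding to the nearest integer: Arden 1, Eskel 10, Harke 6, Brisco 4 (total 21).

Arden 1; Eskel 10; Harke 6; Brisco 4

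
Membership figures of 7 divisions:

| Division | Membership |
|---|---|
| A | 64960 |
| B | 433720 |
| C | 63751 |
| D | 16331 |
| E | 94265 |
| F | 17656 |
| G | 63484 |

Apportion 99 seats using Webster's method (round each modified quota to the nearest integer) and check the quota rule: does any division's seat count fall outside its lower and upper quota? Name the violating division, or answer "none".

B

Standard quotas: A 8.527, B 56.935, C 8.369, D 2.144, E 12.374, F 2.318, G 8.334.
Webster allocation: A 9, B 58, C 8, D 2, E 12, F 2, G 8.
B has quota 56.935 (lower 56, upper 57) but receives 58 — outside the quota interval.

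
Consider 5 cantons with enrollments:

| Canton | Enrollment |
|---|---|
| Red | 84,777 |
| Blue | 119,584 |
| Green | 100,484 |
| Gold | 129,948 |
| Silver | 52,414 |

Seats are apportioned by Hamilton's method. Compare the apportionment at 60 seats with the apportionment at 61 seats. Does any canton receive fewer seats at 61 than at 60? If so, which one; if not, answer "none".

At 60 seats: Red 10, Blue 15, Green 12, Gold 16, Silver 7.
At 61 seats: Red 11, Blue 15, Green 13, Gold 16, Silver 6.
Silver drops from 7 to 6.

Silver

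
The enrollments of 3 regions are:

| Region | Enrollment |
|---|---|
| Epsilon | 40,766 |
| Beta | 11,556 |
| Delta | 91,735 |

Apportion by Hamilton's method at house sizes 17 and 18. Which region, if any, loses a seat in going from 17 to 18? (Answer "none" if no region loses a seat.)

At 17 seats: Epsilon 5, Beta 1, Delta 11.
At 18 seats: Epsilon 5, Beta 1, Delta 12.
No region's allocation decreased.

none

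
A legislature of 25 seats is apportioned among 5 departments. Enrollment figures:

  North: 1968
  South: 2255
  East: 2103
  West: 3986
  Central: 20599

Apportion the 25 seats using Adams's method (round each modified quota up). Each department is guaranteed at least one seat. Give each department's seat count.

Standard divisor 30911/25 ≈ 1236.44; standard quotas: North 1.592, South 1.824, East 1.701, West 3.224, Central 16.660.
Rounding up gives 2, 2, 2, 4, 17 = 27 seats, so the divisor must be adjusted.
With modified divisor 1350: modified quotas North 1.458, South 1.670, East 1.558, West 2.953, Central 15.259.
Rounding up: North 2, South 2, East 2, West 3, Central 16 (total 25).

North 2; South 2; East 2; West 3; Central 16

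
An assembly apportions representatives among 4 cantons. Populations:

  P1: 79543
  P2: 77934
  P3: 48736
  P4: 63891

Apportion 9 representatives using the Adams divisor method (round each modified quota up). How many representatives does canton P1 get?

3

Standard divisor 270104/9 ≈ 30011.556; standard quotas: P1 2.650, P2 2.597, P3 1.624, P4 2.129.
Rounding up gives 3, 3, 2, 3 = 11 seats, so the divisor must be adjusted.
With modified divisor 39370: modified quotas P1 2.020, P2 1.980, P3 1.238, P4 1.623.
Rounding up: P1 3, P2 2, P3 2, P4 2 (total 9).
P1 receives 3.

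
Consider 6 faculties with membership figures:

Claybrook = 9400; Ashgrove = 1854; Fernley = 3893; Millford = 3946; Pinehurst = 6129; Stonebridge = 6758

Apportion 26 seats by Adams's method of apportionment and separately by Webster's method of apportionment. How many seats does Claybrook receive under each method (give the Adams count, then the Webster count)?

7 and 8

Adams: Claybrook 7, Ashgrove 2, Fernley 3, Millford 3, Pinehurst 5, Stonebridge 6.
Webster: Claybrook 8, Ashgrove 2, Fernley 3, Millford 3, Pinehurst 5, Stonebridge 5.
Claybrook gets 7 under Adams and 8 under Webster.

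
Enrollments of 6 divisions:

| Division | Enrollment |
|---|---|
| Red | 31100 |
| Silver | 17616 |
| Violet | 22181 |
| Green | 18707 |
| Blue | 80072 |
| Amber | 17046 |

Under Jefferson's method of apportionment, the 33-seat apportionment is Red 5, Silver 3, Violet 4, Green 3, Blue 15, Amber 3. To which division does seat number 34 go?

Priority for the next seat is population ÷ (current seats + 1).
Priorities: Red 5183.333, Silver 4404.000, Violet 4436.200, Green 4676.750, Blue 5004.500, Amber 4261.500.
Highest priority: Red.

Red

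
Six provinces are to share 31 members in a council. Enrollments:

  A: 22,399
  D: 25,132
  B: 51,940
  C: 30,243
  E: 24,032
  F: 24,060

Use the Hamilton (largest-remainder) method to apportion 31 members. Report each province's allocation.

A: 4, D: 5, B: 9, C: 5, E: 4, F: 4

Total 177806; standard divisor 177806/31 ≈ 5735.677.
Standard quotas: A 3.9052, D 4.3817, B 9.0556, C 5.2728, E 4.1899, F 4.1948.
Lower quotas: A 3, D 4, B 9, C 5, E 4, F 4 (sum 29, leaving 2 seats).
Remainders in descending order: A 0.9052, D 0.3817, C 0.2728, F 0.1948, E 0.1899, B 0.0556.
The surplus seats go to A, D.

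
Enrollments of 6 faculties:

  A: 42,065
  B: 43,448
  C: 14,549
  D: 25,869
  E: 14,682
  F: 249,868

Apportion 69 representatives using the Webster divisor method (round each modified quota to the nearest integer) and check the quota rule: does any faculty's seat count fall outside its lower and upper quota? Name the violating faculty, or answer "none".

Standard quotas: A 7.433, B 7.677, C 2.571, D 4.571, E 2.594, F 44.153.
Webster allocation: A 7, B 8, C 3, D 5, E 3, F 43.
F has quota 44.153 (lower 44, upper 45) but receives 43 — outside the quota interval.

F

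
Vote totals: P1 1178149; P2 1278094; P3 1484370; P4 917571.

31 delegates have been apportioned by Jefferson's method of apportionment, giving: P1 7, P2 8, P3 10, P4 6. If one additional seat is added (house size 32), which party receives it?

Priority for the next seat is population ÷ (current seats + 1).
Priorities: P1 147268.625, P2 142010.444, P3 134942.727, P4 131081.571.
Highest priority: P1.

P1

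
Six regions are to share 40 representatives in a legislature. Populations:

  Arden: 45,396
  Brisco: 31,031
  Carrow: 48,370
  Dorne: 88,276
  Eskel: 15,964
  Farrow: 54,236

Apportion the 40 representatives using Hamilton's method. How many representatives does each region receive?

Total 283273; standard divisor 283273/40 ≈ 7081.825.
Standard quotas: Arden 6.4102, Brisco 4.3818, Carrow 6.8302, Dorne 12.4651, Eskel 2.2542, Farrow 7.6585.
Lower quotas: Arden 6, Brisco 4, Carrow 6, Dorne 12, Eskel 2, Farrow 7 (sum 37, leaving 3 seats).
Remainders in descending order: Carrow 0.8302, Farrow 0.6585, Dorne 0.4651, Arden 0.4102, Brisco 0.3818, Eskel 0.2542.
Largest remainders: Carrow, Farrow, Dorne receive the extra seats.

Arden 6, Brisco 4, Carrow 7, Dorne 13, Eskel 2, Farrow 8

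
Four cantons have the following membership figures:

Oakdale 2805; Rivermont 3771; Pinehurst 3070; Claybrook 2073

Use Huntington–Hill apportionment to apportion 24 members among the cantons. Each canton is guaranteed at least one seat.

With divisor 489: modified quotas Oakdale 5.736, Rivermont 7.712, Pinehurst 6.278, Claybrook 4.239.
Geometric-mean thresholds: Oakdale √(5·6)=5.477, Rivermont √(7·8)=7.483, Pinehurst √(6·7)=6.481, Claybrook √(4·5)=4.472.
Each quota rounded against its threshold gives Oakdale 6, Rivermont 8, Pinehurst 6, Claybrook 4 (total 24).

Oakdale 6; Rivermont 8; Pinehurst 6; Claybrook 4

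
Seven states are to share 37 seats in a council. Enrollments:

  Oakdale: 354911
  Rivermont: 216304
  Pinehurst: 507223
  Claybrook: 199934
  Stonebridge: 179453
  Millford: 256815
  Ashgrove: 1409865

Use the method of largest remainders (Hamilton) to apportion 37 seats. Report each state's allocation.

Standard divisor: 3124505 ÷ 37 ≈ 84446.081.
Standard quotas: Oakdale 4.2028, Rivermont 2.5614, Pinehurst 6.0065, Claybrook 2.3676, Stonebridge 2.1251, Millford 3.0412, Ashgrove 16.6954.
Lower quotas: Oakdale 4, Rivermont 2, Pinehurst 6, Claybrook 2, Stonebridge 2, Millford 3, Ashgrove 16 (sum 35, leaving 2 seats).
Remainders in descending order: Ashgrove 0.6954, Rivermont 0.5614, Claybrook 0.3676, Oakdale 0.2028, Stonebridge 0.1251, Millford 0.0412, Pinehurst 0.0065.
The surplus seats go to Ashgrove, Rivermont.

Oakdale=4, Rivermont=3, Pinehurst=6, Claybrook=2, Stonebridge=2, Millford=3, Ashgrove=17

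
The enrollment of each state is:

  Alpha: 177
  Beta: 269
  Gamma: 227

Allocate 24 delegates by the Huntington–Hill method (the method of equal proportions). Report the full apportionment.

With divisor 28: modified quotas Alpha 6.321, Beta 9.607, Gamma 8.107.
Geometric-mean thresholds: Alpha √(6·7)=6.481, Beta √(9·10)=9.487, Gamma √(8·9)=8.485.
Each quota rounded against its threshold gives Alpha 6, Beta 10, Gamma 8 (total 24).

Alpha=6; Beta=10; Gamma=8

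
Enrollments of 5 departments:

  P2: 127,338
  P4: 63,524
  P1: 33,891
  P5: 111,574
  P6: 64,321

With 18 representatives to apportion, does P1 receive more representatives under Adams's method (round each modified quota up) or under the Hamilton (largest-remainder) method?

Adams

Adams: P2 5, P4 3, P1 2, P5 5, P6 3.
Hamilton: P2 6, P4 3, P1 1, P5 5, P6 3.
P1 gets 2 under Adams and 1 under Hamilton.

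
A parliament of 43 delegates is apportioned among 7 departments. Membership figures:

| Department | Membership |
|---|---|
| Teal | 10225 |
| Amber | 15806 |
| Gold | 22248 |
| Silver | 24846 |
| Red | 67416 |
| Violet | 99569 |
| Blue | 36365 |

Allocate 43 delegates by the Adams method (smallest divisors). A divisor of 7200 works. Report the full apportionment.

Teal 2, Amber 3, Gold 4, Silver 4, Red 10, Violet 14, Blue 6

With modified divisor 7200: modified quotas Teal 1.420, Amber 2.195, Gold 3.090, Silver 3.451, Red 9.363, Violet 13.829, Blue 5.051.
Rounding up: Teal 2, Amber 3, Gold 4, Silver 4, Red 10, Violet 14, Blue 6 (total 43).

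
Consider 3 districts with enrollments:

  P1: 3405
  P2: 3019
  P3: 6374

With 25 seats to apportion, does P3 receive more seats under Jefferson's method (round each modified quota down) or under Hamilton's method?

Jefferson: P1 6, P2 6, P3 13.
Hamilton: P1 7, P2 6, P3 12.
P3 gets 13 under Jefferson and 12 under Hamilton.

Jefferson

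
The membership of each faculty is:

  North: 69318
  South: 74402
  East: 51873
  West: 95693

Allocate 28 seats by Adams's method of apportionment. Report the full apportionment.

North=7, South=7, East=5, West=9

Standard divisor 291286/28 ≈ 10403.071; standard quotas: North 6.663, South 7.152, East 4.986, West 9.199.
Rounding up gives 7, 8, 5, 10 = 30 seats, so the divisor must be adjusted.
With modified divisor 11100: modified quotas North 6.245, South 6.703, East 4.673, West 8.621.
Rounding up: North 7, South 7, East 5, West 9 (total 28).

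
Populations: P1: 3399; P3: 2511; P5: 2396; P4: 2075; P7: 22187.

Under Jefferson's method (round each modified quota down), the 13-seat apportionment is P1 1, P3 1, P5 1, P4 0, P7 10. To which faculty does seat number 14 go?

P4

Priority for the next seat is population ÷ (current seats + 1).
Priorities: P1 1699.500, P3 1255.500, P5 1198.000, P4 2075.000, P7 2017.000.
Highest priority: P4.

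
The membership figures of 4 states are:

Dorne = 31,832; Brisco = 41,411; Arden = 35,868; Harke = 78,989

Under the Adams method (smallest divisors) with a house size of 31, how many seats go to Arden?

Standard divisor 188100/31 ≈ 6067.742; standard quotas: Dorne 5.246, Brisco 6.825, Arden 5.911, Harke 13.018.
Rounding up gives 6, 7, 6, 14 = 33 seats, so the divisor must be adjusted.
With modified divisor 6500: modified quotas Dorne 4.897, Brisco 6.371, Arden 5.518, Harke 12.152.
Rounding up: Dorne 5, Brisco 7, Arden 6, Harke 13 (total 31).
Arden receives 6.

6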